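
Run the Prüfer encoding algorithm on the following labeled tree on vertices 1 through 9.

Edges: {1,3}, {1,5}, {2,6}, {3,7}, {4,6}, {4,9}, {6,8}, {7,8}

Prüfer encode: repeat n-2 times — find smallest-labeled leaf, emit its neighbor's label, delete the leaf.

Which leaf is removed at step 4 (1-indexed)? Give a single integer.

Step 1: current leaves = {2,5,9}. Remove leaf 2 (neighbor: 6).
Step 2: current leaves = {5,9}. Remove leaf 5 (neighbor: 1).
Step 3: current leaves = {1,9}. Remove leaf 1 (neighbor: 3).
Step 4: current leaves = {3,9}. Remove leaf 3 (neighbor: 7).

Answer: 3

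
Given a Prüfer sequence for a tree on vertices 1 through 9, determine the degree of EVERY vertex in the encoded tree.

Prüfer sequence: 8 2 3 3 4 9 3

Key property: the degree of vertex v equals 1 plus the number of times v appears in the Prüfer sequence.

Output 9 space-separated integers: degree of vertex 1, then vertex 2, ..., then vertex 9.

Answer: 1 2 4 2 1 1 1 2 2

Derivation:
p_1 = 8: count[8] becomes 1
p_2 = 2: count[2] becomes 1
p_3 = 3: count[3] becomes 1
p_4 = 3: count[3] becomes 2
p_5 = 4: count[4] becomes 1
p_6 = 9: count[9] becomes 1
p_7 = 3: count[3] becomes 3
Degrees (1 + count): deg[1]=1+0=1, deg[2]=1+1=2, deg[3]=1+3=4, deg[4]=1+1=2, deg[5]=1+0=1, deg[6]=1+0=1, deg[7]=1+0=1, deg[8]=1+1=2, deg[9]=1+1=2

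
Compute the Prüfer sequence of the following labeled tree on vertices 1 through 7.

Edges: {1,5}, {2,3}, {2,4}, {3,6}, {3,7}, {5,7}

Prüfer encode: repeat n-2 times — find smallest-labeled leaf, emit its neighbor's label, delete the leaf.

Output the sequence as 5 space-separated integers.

Step 1: leaves = {1,4,6}. Remove smallest leaf 1, emit neighbor 5.
Step 2: leaves = {4,5,6}. Remove smallest leaf 4, emit neighbor 2.
Step 3: leaves = {2,5,6}. Remove smallest leaf 2, emit neighbor 3.
Step 4: leaves = {5,6}. Remove smallest leaf 5, emit neighbor 7.
Step 5: leaves = {6,7}. Remove smallest leaf 6, emit neighbor 3.
Done: 2 vertices remain (3, 7). Sequence = [5 2 3 7 3]

Answer: 5 2 3 7 3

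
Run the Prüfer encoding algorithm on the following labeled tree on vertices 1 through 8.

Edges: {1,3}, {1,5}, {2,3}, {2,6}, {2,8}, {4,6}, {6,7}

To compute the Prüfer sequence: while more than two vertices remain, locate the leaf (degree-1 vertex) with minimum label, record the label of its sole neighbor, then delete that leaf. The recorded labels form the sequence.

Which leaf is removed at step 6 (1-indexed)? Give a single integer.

Step 1: current leaves = {4,5,7,8}. Remove leaf 4 (neighbor: 6).
Step 2: current leaves = {5,7,8}. Remove leaf 5 (neighbor: 1).
Step 3: current leaves = {1,7,8}. Remove leaf 1 (neighbor: 3).
Step 4: current leaves = {3,7,8}. Remove leaf 3 (neighbor: 2).
Step 5: current leaves = {7,8}. Remove leaf 7 (neighbor: 6).
Step 6: current leaves = {6,8}. Remove leaf 6 (neighbor: 2).

Answer: 6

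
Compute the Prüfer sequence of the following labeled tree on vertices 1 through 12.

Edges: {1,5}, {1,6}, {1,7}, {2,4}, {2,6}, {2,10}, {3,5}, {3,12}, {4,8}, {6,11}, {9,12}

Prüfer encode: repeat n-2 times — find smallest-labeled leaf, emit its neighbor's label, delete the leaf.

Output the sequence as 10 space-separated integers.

Step 1: leaves = {7,8,9,10,11}. Remove smallest leaf 7, emit neighbor 1.
Step 2: leaves = {8,9,10,11}. Remove smallest leaf 8, emit neighbor 4.
Step 3: leaves = {4,9,10,11}. Remove smallest leaf 4, emit neighbor 2.
Step 4: leaves = {9,10,11}. Remove smallest leaf 9, emit neighbor 12.
Step 5: leaves = {10,11,12}. Remove smallest leaf 10, emit neighbor 2.
Step 6: leaves = {2,11,12}. Remove smallest leaf 2, emit neighbor 6.
Step 7: leaves = {11,12}. Remove smallest leaf 11, emit neighbor 6.
Step 8: leaves = {6,12}. Remove smallest leaf 6, emit neighbor 1.
Step 9: leaves = {1,12}. Remove smallest leaf 1, emit neighbor 5.
Step 10: leaves = {5,12}. Remove smallest leaf 5, emit neighbor 3.
Done: 2 vertices remain (3, 12). Sequence = [1 4 2 12 2 6 6 1 5 3]

Answer: 1 4 2 12 2 6 6 1 5 3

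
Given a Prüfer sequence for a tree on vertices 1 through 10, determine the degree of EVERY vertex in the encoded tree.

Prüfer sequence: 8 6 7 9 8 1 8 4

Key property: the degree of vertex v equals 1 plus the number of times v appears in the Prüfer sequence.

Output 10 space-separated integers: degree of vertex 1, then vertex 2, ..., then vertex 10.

Answer: 2 1 1 2 1 2 2 4 2 1

Derivation:
p_1 = 8: count[8] becomes 1
p_2 = 6: count[6] becomes 1
p_3 = 7: count[7] becomes 1
p_4 = 9: count[9] becomes 1
p_5 = 8: count[8] becomes 2
p_6 = 1: count[1] becomes 1
p_7 = 8: count[8] becomes 3
p_8 = 4: count[4] becomes 1
Degrees (1 + count): deg[1]=1+1=2, deg[2]=1+0=1, deg[3]=1+0=1, deg[4]=1+1=2, deg[5]=1+0=1, deg[6]=1+1=2, deg[7]=1+1=2, deg[8]=1+3=4, deg[9]=1+1=2, deg[10]=1+0=1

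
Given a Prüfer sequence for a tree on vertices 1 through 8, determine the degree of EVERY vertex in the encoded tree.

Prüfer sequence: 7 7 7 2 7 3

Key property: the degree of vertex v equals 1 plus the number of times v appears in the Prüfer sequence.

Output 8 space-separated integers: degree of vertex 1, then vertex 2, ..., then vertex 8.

p_1 = 7: count[7] becomes 1
p_2 = 7: count[7] becomes 2
p_3 = 7: count[7] becomes 3
p_4 = 2: count[2] becomes 1
p_5 = 7: count[7] becomes 4
p_6 = 3: count[3] becomes 1
Degrees (1 + count): deg[1]=1+0=1, deg[2]=1+1=2, deg[3]=1+1=2, deg[4]=1+0=1, deg[5]=1+0=1, deg[6]=1+0=1, deg[7]=1+4=5, deg[8]=1+0=1

Answer: 1 2 2 1 1 1 5 1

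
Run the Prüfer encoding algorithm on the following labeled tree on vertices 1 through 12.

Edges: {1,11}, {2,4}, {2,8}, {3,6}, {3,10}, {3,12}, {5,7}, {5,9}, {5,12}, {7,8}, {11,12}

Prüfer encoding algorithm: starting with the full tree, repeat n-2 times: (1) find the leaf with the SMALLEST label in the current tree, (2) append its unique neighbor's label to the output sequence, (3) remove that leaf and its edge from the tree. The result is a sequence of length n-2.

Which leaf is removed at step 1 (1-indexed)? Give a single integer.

Step 1: current leaves = {1,4,6,9,10}. Remove leaf 1 (neighbor: 11).

Answer: 1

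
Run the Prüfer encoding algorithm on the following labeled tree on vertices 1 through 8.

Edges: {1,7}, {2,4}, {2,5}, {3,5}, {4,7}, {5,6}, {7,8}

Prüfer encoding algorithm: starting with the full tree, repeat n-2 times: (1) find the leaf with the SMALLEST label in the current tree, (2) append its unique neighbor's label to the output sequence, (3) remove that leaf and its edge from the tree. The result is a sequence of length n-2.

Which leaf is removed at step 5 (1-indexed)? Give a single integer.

Answer: 2

Derivation:
Step 1: current leaves = {1,3,6,8}. Remove leaf 1 (neighbor: 7).
Step 2: current leaves = {3,6,8}. Remove leaf 3 (neighbor: 5).
Step 3: current leaves = {6,8}. Remove leaf 6 (neighbor: 5).
Step 4: current leaves = {5,8}. Remove leaf 5 (neighbor: 2).
Step 5: current leaves = {2,8}. Remove leaf 2 (neighbor: 4).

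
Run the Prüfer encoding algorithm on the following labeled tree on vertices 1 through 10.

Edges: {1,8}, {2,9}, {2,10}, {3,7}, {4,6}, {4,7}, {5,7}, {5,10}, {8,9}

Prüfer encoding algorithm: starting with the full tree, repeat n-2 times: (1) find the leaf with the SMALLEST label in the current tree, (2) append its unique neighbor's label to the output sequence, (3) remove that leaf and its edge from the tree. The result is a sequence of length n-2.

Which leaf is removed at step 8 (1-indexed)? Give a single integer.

Step 1: current leaves = {1,3,6}. Remove leaf 1 (neighbor: 8).
Step 2: current leaves = {3,6,8}. Remove leaf 3 (neighbor: 7).
Step 3: current leaves = {6,8}. Remove leaf 6 (neighbor: 4).
Step 4: current leaves = {4,8}. Remove leaf 4 (neighbor: 7).
Step 5: current leaves = {7,8}. Remove leaf 7 (neighbor: 5).
Step 6: current leaves = {5,8}. Remove leaf 5 (neighbor: 10).
Step 7: current leaves = {8,10}. Remove leaf 8 (neighbor: 9).
Step 8: current leaves = {9,10}. Remove leaf 9 (neighbor: 2).

Answer: 9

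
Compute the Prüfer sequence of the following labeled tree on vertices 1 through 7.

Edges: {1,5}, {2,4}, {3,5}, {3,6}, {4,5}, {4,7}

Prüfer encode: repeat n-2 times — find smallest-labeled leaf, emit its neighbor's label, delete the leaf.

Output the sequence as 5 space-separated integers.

Answer: 5 4 3 5 4

Derivation:
Step 1: leaves = {1,2,6,7}. Remove smallest leaf 1, emit neighbor 5.
Step 2: leaves = {2,6,7}. Remove smallest leaf 2, emit neighbor 4.
Step 3: leaves = {6,7}. Remove smallest leaf 6, emit neighbor 3.
Step 4: leaves = {3,7}. Remove smallest leaf 3, emit neighbor 5.
Step 5: leaves = {5,7}. Remove smallest leaf 5, emit neighbor 4.
Done: 2 vertices remain (4, 7). Sequence = [5 4 3 5 4]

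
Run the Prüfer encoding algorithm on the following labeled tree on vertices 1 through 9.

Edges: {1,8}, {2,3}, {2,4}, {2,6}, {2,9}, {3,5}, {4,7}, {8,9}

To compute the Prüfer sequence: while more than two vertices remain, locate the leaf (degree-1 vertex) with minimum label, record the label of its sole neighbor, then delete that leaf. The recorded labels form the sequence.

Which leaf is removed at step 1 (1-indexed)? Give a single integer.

Step 1: current leaves = {1,5,6,7}. Remove leaf 1 (neighbor: 8).

Answer: 1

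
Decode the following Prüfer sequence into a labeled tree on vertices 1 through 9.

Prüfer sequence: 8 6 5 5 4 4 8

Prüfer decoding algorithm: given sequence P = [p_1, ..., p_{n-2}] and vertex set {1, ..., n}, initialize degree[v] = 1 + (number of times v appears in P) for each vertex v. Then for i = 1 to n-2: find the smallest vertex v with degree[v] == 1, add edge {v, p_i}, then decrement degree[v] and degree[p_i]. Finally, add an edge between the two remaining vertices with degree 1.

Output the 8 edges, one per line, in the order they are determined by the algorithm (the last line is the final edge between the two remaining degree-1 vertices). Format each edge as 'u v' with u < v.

Initial degrees: {1:1, 2:1, 3:1, 4:3, 5:3, 6:2, 7:1, 8:3, 9:1}
Step 1: smallest deg-1 vertex = 1, p_1 = 8. Add edge {1,8}. Now deg[1]=0, deg[8]=2.
Step 2: smallest deg-1 vertex = 2, p_2 = 6. Add edge {2,6}. Now deg[2]=0, deg[6]=1.
Step 3: smallest deg-1 vertex = 3, p_3 = 5. Add edge {3,5}. Now deg[3]=0, deg[5]=2.
Step 4: smallest deg-1 vertex = 6, p_4 = 5. Add edge {5,6}. Now deg[6]=0, deg[5]=1.
Step 5: smallest deg-1 vertex = 5, p_5 = 4. Add edge {4,5}. Now deg[5]=0, deg[4]=2.
Step 6: smallest deg-1 vertex = 7, p_6 = 4. Add edge {4,7}. Now deg[7]=0, deg[4]=1.
Step 7: smallest deg-1 vertex = 4, p_7 = 8. Add edge {4,8}. Now deg[4]=0, deg[8]=1.
Final: two remaining deg-1 vertices are 8, 9. Add edge {8,9}.

Answer: 1 8
2 6
3 5
5 6
4 5
4 7
4 8
8 9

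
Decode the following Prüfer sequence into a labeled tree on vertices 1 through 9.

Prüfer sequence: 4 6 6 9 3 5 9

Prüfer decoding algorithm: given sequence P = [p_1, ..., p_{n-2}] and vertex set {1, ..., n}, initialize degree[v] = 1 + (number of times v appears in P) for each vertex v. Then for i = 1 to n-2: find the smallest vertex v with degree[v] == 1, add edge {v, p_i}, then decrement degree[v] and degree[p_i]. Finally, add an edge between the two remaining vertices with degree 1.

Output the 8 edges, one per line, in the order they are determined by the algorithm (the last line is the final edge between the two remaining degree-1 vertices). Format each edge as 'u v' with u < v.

Answer: 1 4
2 6
4 6
6 9
3 7
3 5
5 9
8 9

Derivation:
Initial degrees: {1:1, 2:1, 3:2, 4:2, 5:2, 6:3, 7:1, 8:1, 9:3}
Step 1: smallest deg-1 vertex = 1, p_1 = 4. Add edge {1,4}. Now deg[1]=0, deg[4]=1.
Step 2: smallest deg-1 vertex = 2, p_2 = 6. Add edge {2,6}. Now deg[2]=0, deg[6]=2.
Step 3: smallest deg-1 vertex = 4, p_3 = 6. Add edge {4,6}. Now deg[4]=0, deg[6]=1.
Step 4: smallest deg-1 vertex = 6, p_4 = 9. Add edge {6,9}. Now deg[6]=0, deg[9]=2.
Step 5: smallest deg-1 vertex = 7, p_5 = 3. Add edge {3,7}. Now deg[7]=0, deg[3]=1.
Step 6: smallest deg-1 vertex = 3, p_6 = 5. Add edge {3,5}. Now deg[3]=0, deg[5]=1.
Step 7: smallest deg-1 vertex = 5, p_7 = 9. Add edge {5,9}. Now deg[5]=0, deg[9]=1.
Final: two remaining deg-1 vertices are 8, 9. Add edge {8,9}.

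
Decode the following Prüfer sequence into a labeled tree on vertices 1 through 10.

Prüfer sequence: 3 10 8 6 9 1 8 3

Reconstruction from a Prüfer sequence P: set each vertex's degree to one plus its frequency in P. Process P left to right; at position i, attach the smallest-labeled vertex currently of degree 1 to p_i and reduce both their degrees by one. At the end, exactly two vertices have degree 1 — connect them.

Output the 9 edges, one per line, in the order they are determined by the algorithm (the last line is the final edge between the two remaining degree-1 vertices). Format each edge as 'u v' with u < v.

Answer: 2 3
4 10
5 8
6 7
6 9
1 9
1 8
3 8
3 10

Derivation:
Initial degrees: {1:2, 2:1, 3:3, 4:1, 5:1, 6:2, 7:1, 8:3, 9:2, 10:2}
Step 1: smallest deg-1 vertex = 2, p_1 = 3. Add edge {2,3}. Now deg[2]=0, deg[3]=2.
Step 2: smallest deg-1 vertex = 4, p_2 = 10. Add edge {4,10}. Now deg[4]=0, deg[10]=1.
Step 3: smallest deg-1 vertex = 5, p_3 = 8. Add edge {5,8}. Now deg[5]=0, deg[8]=2.
Step 4: smallest deg-1 vertex = 7, p_4 = 6. Add edge {6,7}. Now deg[7]=0, deg[6]=1.
Step 5: smallest deg-1 vertex = 6, p_5 = 9. Add edge {6,9}. Now deg[6]=0, deg[9]=1.
Step 6: smallest deg-1 vertex = 9, p_6 = 1. Add edge {1,9}. Now deg[9]=0, deg[1]=1.
Step 7: smallest deg-1 vertex = 1, p_7 = 8. Add edge {1,8}. Now deg[1]=0, deg[8]=1.
Step 8: smallest deg-1 vertex = 8, p_8 = 3. Add edge {3,8}. Now deg[8]=0, deg[3]=1.
Final: two remaining deg-1 vertices are 3, 10. Add edge {3,10}.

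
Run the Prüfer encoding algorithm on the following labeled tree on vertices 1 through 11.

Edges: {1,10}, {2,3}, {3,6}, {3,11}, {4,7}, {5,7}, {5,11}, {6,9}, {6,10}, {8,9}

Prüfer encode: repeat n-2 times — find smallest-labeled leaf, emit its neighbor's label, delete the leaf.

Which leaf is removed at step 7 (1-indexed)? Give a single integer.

Answer: 9

Derivation:
Step 1: current leaves = {1,2,4,8}. Remove leaf 1 (neighbor: 10).
Step 2: current leaves = {2,4,8,10}. Remove leaf 2 (neighbor: 3).
Step 3: current leaves = {4,8,10}. Remove leaf 4 (neighbor: 7).
Step 4: current leaves = {7,8,10}. Remove leaf 7 (neighbor: 5).
Step 5: current leaves = {5,8,10}. Remove leaf 5 (neighbor: 11).
Step 6: current leaves = {8,10,11}. Remove leaf 8 (neighbor: 9).
Step 7: current leaves = {9,10,11}. Remove leaf 9 (neighbor: 6).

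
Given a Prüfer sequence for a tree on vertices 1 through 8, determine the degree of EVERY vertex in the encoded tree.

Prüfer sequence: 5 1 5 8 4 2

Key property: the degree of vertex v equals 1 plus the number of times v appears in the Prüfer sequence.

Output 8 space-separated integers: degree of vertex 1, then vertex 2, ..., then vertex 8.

p_1 = 5: count[5] becomes 1
p_2 = 1: count[1] becomes 1
p_3 = 5: count[5] becomes 2
p_4 = 8: count[8] becomes 1
p_5 = 4: count[4] becomes 1
p_6 = 2: count[2] becomes 1
Degrees (1 + count): deg[1]=1+1=2, deg[2]=1+1=2, deg[3]=1+0=1, deg[4]=1+1=2, deg[5]=1+2=3, deg[6]=1+0=1, deg[7]=1+0=1, deg[8]=1+1=2

Answer: 2 2 1 2 3 1 1 2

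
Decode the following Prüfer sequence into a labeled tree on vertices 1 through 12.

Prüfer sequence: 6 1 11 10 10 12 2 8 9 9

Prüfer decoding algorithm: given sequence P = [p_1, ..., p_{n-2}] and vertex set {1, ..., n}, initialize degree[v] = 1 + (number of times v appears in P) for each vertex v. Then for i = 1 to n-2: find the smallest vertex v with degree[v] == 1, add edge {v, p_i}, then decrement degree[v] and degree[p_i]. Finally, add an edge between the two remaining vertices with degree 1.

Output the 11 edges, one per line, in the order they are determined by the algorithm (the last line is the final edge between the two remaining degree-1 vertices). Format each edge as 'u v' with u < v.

Initial degrees: {1:2, 2:2, 3:1, 4:1, 5:1, 6:2, 7:1, 8:2, 9:3, 10:3, 11:2, 12:2}
Step 1: smallest deg-1 vertex = 3, p_1 = 6. Add edge {3,6}. Now deg[3]=0, deg[6]=1.
Step 2: smallest deg-1 vertex = 4, p_2 = 1. Add edge {1,4}. Now deg[4]=0, deg[1]=1.
Step 3: smallest deg-1 vertex = 1, p_3 = 11. Add edge {1,11}. Now deg[1]=0, deg[11]=1.
Step 4: smallest deg-1 vertex = 5, p_4 = 10. Add edge {5,10}. Now deg[5]=0, deg[10]=2.
Step 5: smallest deg-1 vertex = 6, p_5 = 10. Add edge {6,10}. Now deg[6]=0, deg[10]=1.
Step 6: smallest deg-1 vertex = 7, p_6 = 12. Add edge {7,12}. Now deg[7]=0, deg[12]=1.
Step 7: smallest deg-1 vertex = 10, p_7 = 2. Add edge {2,10}. Now deg[10]=0, deg[2]=1.
Step 8: smallest deg-1 vertex = 2, p_8 = 8. Add edge {2,8}. Now deg[2]=0, deg[8]=1.
Step 9: smallest deg-1 vertex = 8, p_9 = 9. Add edge {8,9}. Now deg[8]=0, deg[9]=2.
Step 10: smallest deg-1 vertex = 11, p_10 = 9. Add edge {9,11}. Now deg[11]=0, deg[9]=1.
Final: two remaining deg-1 vertices are 9, 12. Add edge {9,12}.

Answer: 3 6
1 4
1 11
5 10
6 10
7 12
2 10
2 8
8 9
9 11
9 12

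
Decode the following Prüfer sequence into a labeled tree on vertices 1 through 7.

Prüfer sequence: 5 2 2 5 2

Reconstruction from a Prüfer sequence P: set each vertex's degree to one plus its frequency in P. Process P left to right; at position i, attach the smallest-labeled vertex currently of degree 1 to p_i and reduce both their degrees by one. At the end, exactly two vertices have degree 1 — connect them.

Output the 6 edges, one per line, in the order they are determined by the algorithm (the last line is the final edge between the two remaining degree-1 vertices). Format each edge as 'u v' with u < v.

Answer: 1 5
2 3
2 4
5 6
2 5
2 7

Derivation:
Initial degrees: {1:1, 2:4, 3:1, 4:1, 5:3, 6:1, 7:1}
Step 1: smallest deg-1 vertex = 1, p_1 = 5. Add edge {1,5}. Now deg[1]=0, deg[5]=2.
Step 2: smallest deg-1 vertex = 3, p_2 = 2. Add edge {2,3}. Now deg[3]=0, deg[2]=3.
Step 3: smallest deg-1 vertex = 4, p_3 = 2. Add edge {2,4}. Now deg[4]=0, deg[2]=2.
Step 4: smallest deg-1 vertex = 6, p_4 = 5. Add edge {5,6}. Now deg[6]=0, deg[5]=1.
Step 5: smallest deg-1 vertex = 5, p_5 = 2. Add edge {2,5}. Now deg[5]=0, deg[2]=1.
Final: two remaining deg-1 vertices are 2, 7. Add edge {2,7}.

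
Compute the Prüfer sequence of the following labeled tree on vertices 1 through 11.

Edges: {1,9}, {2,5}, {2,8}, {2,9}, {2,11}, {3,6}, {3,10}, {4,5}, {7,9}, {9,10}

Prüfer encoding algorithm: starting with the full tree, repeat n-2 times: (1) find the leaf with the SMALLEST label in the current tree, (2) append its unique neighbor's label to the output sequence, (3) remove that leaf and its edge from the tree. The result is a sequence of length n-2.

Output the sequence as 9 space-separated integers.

Answer: 9 5 2 3 10 9 2 9 2

Derivation:
Step 1: leaves = {1,4,6,7,8,11}. Remove smallest leaf 1, emit neighbor 9.
Step 2: leaves = {4,6,7,8,11}. Remove smallest leaf 4, emit neighbor 5.
Step 3: leaves = {5,6,7,8,11}. Remove smallest leaf 5, emit neighbor 2.
Step 4: leaves = {6,7,8,11}. Remove smallest leaf 6, emit neighbor 3.
Step 5: leaves = {3,7,8,11}. Remove smallest leaf 3, emit neighbor 10.
Step 6: leaves = {7,8,10,11}. Remove smallest leaf 7, emit neighbor 9.
Step 7: leaves = {8,10,11}. Remove smallest leaf 8, emit neighbor 2.
Step 8: leaves = {10,11}. Remove smallest leaf 10, emit neighbor 9.
Step 9: leaves = {9,11}. Remove smallest leaf 9, emit neighbor 2.
Done: 2 vertices remain (2, 11). Sequence = [9 5 2 3 10 9 2 9 2]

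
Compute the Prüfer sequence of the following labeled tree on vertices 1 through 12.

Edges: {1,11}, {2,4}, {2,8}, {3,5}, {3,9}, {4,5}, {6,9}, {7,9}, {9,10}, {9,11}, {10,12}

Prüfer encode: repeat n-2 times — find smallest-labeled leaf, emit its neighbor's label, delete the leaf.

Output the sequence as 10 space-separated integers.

Step 1: leaves = {1,6,7,8,12}. Remove smallest leaf 1, emit neighbor 11.
Step 2: leaves = {6,7,8,11,12}. Remove smallest leaf 6, emit neighbor 9.
Step 3: leaves = {7,8,11,12}. Remove smallest leaf 7, emit neighbor 9.
Step 4: leaves = {8,11,12}. Remove smallest leaf 8, emit neighbor 2.
Step 5: leaves = {2,11,12}. Remove smallest leaf 2, emit neighbor 4.
Step 6: leaves = {4,11,12}. Remove smallest leaf 4, emit neighbor 5.
Step 7: leaves = {5,11,12}. Remove smallest leaf 5, emit neighbor 3.
Step 8: leaves = {3,11,12}. Remove smallest leaf 3, emit neighbor 9.
Step 9: leaves = {11,12}. Remove smallest leaf 11, emit neighbor 9.
Step 10: leaves = {9,12}. Remove smallest leaf 9, emit neighbor 10.
Done: 2 vertices remain (10, 12). Sequence = [11 9 9 2 4 5 3 9 9 10]

Answer: 11 9 9 2 4 5 3 9 9 10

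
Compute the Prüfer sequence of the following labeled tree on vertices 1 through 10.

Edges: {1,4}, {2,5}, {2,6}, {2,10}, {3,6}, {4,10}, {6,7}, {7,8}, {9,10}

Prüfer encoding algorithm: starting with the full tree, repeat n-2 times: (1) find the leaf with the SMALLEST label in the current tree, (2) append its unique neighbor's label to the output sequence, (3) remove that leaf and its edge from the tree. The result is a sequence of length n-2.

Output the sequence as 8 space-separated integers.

Step 1: leaves = {1,3,5,8,9}. Remove smallest leaf 1, emit neighbor 4.
Step 2: leaves = {3,4,5,8,9}. Remove smallest leaf 3, emit neighbor 6.
Step 3: leaves = {4,5,8,9}. Remove smallest leaf 4, emit neighbor 10.
Step 4: leaves = {5,8,9}. Remove smallest leaf 5, emit neighbor 2.
Step 5: leaves = {8,9}. Remove smallest leaf 8, emit neighbor 7.
Step 6: leaves = {7,9}. Remove smallest leaf 7, emit neighbor 6.
Step 7: leaves = {6,9}. Remove smallest leaf 6, emit neighbor 2.
Step 8: leaves = {2,9}. Remove smallest leaf 2, emit neighbor 10.
Done: 2 vertices remain (9, 10). Sequence = [4 6 10 2 7 6 2 10]

Answer: 4 6 10 2 7 6 2 10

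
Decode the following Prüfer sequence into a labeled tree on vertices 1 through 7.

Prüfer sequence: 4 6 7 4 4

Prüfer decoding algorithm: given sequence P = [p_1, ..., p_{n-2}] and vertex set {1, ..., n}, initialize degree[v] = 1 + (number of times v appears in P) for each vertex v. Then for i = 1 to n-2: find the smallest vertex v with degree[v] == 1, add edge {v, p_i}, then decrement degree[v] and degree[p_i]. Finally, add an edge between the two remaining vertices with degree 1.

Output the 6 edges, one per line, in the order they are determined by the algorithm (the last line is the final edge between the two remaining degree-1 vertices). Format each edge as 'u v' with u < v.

Initial degrees: {1:1, 2:1, 3:1, 4:4, 5:1, 6:2, 7:2}
Step 1: smallest deg-1 vertex = 1, p_1 = 4. Add edge {1,4}. Now deg[1]=0, deg[4]=3.
Step 2: smallest deg-1 vertex = 2, p_2 = 6. Add edge {2,6}. Now deg[2]=0, deg[6]=1.
Step 3: smallest deg-1 vertex = 3, p_3 = 7. Add edge {3,7}. Now deg[3]=0, deg[7]=1.
Step 4: smallest deg-1 vertex = 5, p_4 = 4. Add edge {4,5}. Now deg[5]=0, deg[4]=2.
Step 5: smallest deg-1 vertex = 6, p_5 = 4. Add edge {4,6}. Now deg[6]=0, deg[4]=1.
Final: two remaining deg-1 vertices are 4, 7. Add edge {4,7}.

Answer: 1 4
2 6
3 7
4 5
4 6
4 7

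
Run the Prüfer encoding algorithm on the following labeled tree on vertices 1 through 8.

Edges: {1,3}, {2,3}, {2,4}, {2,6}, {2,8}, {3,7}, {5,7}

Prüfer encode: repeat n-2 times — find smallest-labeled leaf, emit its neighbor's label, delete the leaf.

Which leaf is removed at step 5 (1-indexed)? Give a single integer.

Answer: 7

Derivation:
Step 1: current leaves = {1,4,5,6,8}. Remove leaf 1 (neighbor: 3).
Step 2: current leaves = {4,5,6,8}. Remove leaf 4 (neighbor: 2).
Step 3: current leaves = {5,6,8}. Remove leaf 5 (neighbor: 7).
Step 4: current leaves = {6,7,8}. Remove leaf 6 (neighbor: 2).
Step 5: current leaves = {7,8}. Remove leaf 7 (neighbor: 3).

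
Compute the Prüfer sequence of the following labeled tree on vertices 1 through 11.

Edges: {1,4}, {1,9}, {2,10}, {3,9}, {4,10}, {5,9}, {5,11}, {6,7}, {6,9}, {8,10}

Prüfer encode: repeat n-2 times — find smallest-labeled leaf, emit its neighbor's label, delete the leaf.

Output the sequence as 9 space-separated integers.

Answer: 10 9 6 9 10 4 1 9 5

Derivation:
Step 1: leaves = {2,3,7,8,11}. Remove smallest leaf 2, emit neighbor 10.
Step 2: leaves = {3,7,8,11}. Remove smallest leaf 3, emit neighbor 9.
Step 3: leaves = {7,8,11}. Remove smallest leaf 7, emit neighbor 6.
Step 4: leaves = {6,8,11}. Remove smallest leaf 6, emit neighbor 9.
Step 5: leaves = {8,11}. Remove smallest leaf 8, emit neighbor 10.
Step 6: leaves = {10,11}. Remove smallest leaf 10, emit neighbor 4.
Step 7: leaves = {4,11}. Remove smallest leaf 4, emit neighbor 1.
Step 8: leaves = {1,11}. Remove smallest leaf 1, emit neighbor 9.
Step 9: leaves = {9,11}. Remove smallest leaf 9, emit neighbor 5.
Done: 2 vertices remain (5, 11). Sequence = [10 9 6 9 10 4 1 9 5]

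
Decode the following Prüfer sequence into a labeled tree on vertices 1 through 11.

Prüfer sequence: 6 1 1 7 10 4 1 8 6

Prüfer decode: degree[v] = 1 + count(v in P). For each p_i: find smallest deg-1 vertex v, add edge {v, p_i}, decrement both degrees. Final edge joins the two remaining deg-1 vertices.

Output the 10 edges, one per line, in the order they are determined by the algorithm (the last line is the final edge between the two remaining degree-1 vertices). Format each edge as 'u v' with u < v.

Initial degrees: {1:4, 2:1, 3:1, 4:2, 5:1, 6:3, 7:2, 8:2, 9:1, 10:2, 11:1}
Step 1: smallest deg-1 vertex = 2, p_1 = 6. Add edge {2,6}. Now deg[2]=0, deg[6]=2.
Step 2: smallest deg-1 vertex = 3, p_2 = 1. Add edge {1,3}. Now deg[3]=0, deg[1]=3.
Step 3: smallest deg-1 vertex = 5, p_3 = 1. Add edge {1,5}. Now deg[5]=0, deg[1]=2.
Step 4: smallest deg-1 vertex = 9, p_4 = 7. Add edge {7,9}. Now deg[9]=0, deg[7]=1.
Step 5: smallest deg-1 vertex = 7, p_5 = 10. Add edge {7,10}. Now deg[7]=0, deg[10]=1.
Step 6: smallest deg-1 vertex = 10, p_6 = 4. Add edge {4,10}. Now deg[10]=0, deg[4]=1.
Step 7: smallest deg-1 vertex = 4, p_7 = 1. Add edge {1,4}. Now deg[4]=0, deg[1]=1.
Step 8: smallest deg-1 vertex = 1, p_8 = 8. Add edge {1,8}. Now deg[1]=0, deg[8]=1.
Step 9: smallest deg-1 vertex = 8, p_9 = 6. Add edge {6,8}. Now deg[8]=0, deg[6]=1.
Final: two remaining deg-1 vertices are 6, 11. Add edge {6,11}.

Answer: 2 6
1 3
1 5
7 9
7 10
4 10
1 4
1 8
6 8
6 11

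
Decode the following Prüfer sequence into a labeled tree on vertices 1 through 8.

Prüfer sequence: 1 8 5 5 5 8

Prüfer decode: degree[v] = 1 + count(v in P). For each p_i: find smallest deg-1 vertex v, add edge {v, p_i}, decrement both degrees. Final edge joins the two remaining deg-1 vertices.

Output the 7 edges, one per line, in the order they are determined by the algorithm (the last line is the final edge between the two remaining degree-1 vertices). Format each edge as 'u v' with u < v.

Initial degrees: {1:2, 2:1, 3:1, 4:1, 5:4, 6:1, 7:1, 8:3}
Step 1: smallest deg-1 vertex = 2, p_1 = 1. Add edge {1,2}. Now deg[2]=0, deg[1]=1.
Step 2: smallest deg-1 vertex = 1, p_2 = 8. Add edge {1,8}. Now deg[1]=0, deg[8]=2.
Step 3: smallest deg-1 vertex = 3, p_3 = 5. Add edge {3,5}. Now deg[3]=0, deg[5]=3.
Step 4: smallest deg-1 vertex = 4, p_4 = 5. Add edge {4,5}. Now deg[4]=0, deg[5]=2.
Step 5: smallest deg-1 vertex = 6, p_5 = 5. Add edge {5,6}. Now deg[6]=0, deg[5]=1.
Step 6: smallest deg-1 vertex = 5, p_6 = 8. Add edge {5,8}. Now deg[5]=0, deg[8]=1.
Final: two remaining deg-1 vertices are 7, 8. Add edge {7,8}.

Answer: 1 2
1 8
3 5
4 5
5 6
5 8
7 8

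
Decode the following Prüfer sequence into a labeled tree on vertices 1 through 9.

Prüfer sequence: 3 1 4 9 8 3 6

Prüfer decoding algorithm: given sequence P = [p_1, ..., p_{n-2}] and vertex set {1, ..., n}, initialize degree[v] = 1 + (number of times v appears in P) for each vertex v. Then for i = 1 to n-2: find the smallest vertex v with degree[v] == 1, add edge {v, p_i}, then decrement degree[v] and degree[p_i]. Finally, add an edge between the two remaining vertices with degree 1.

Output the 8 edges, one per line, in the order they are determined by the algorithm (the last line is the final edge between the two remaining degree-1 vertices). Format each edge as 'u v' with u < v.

Answer: 2 3
1 5
1 4
4 9
7 8
3 8
3 6
6 9

Derivation:
Initial degrees: {1:2, 2:1, 3:3, 4:2, 5:1, 6:2, 7:1, 8:2, 9:2}
Step 1: smallest deg-1 vertex = 2, p_1 = 3. Add edge {2,3}. Now deg[2]=0, deg[3]=2.
Step 2: smallest deg-1 vertex = 5, p_2 = 1. Add edge {1,5}. Now deg[5]=0, deg[1]=1.
Step 3: smallest deg-1 vertex = 1, p_3 = 4. Add edge {1,4}. Now deg[1]=0, deg[4]=1.
Step 4: smallest deg-1 vertex = 4, p_4 = 9. Add edge {4,9}. Now deg[4]=0, deg[9]=1.
Step 5: smallest deg-1 vertex = 7, p_5 = 8. Add edge {7,8}. Now deg[7]=0, deg[8]=1.
Step 6: smallest deg-1 vertex = 8, p_6 = 3. Add edge {3,8}. Now deg[8]=0, deg[3]=1.
Step 7: smallest deg-1 vertex = 3, p_7 = 6. Add edge {3,6}. Now deg[3]=0, deg[6]=1.
Final: two remaining deg-1 vertices are 6, 9. Add edge {6,9}.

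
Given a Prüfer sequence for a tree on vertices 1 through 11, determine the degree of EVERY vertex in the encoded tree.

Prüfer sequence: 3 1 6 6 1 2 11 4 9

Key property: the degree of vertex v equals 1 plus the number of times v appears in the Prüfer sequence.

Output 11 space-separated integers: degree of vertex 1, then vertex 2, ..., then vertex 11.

Answer: 3 2 2 2 1 3 1 1 2 1 2

Derivation:
p_1 = 3: count[3] becomes 1
p_2 = 1: count[1] becomes 1
p_3 = 6: count[6] becomes 1
p_4 = 6: count[6] becomes 2
p_5 = 1: count[1] becomes 2
p_6 = 2: count[2] becomes 1
p_7 = 11: count[11] becomes 1
p_8 = 4: count[4] becomes 1
p_9 = 9: count[9] becomes 1
Degrees (1 + count): deg[1]=1+2=3, deg[2]=1+1=2, deg[3]=1+1=2, deg[4]=1+1=2, deg[5]=1+0=1, deg[6]=1+2=3, deg[7]=1+0=1, deg[8]=1+0=1, deg[9]=1+1=2, deg[10]=1+0=1, deg[11]=1+1=2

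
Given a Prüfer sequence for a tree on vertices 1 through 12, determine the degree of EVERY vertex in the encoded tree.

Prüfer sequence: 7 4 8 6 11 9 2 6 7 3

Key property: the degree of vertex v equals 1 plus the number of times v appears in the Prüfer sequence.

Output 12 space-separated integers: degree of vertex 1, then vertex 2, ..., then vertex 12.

p_1 = 7: count[7] becomes 1
p_2 = 4: count[4] becomes 1
p_3 = 8: count[8] becomes 1
p_4 = 6: count[6] becomes 1
p_5 = 11: count[11] becomes 1
p_6 = 9: count[9] becomes 1
p_7 = 2: count[2] becomes 1
p_8 = 6: count[6] becomes 2
p_9 = 7: count[7] becomes 2
p_10 = 3: count[3] becomes 1
Degrees (1 + count): deg[1]=1+0=1, deg[2]=1+1=2, deg[3]=1+1=2, deg[4]=1+1=2, deg[5]=1+0=1, deg[6]=1+2=3, deg[7]=1+2=3, deg[8]=1+1=2, deg[9]=1+1=2, deg[10]=1+0=1, deg[11]=1+1=2, deg[12]=1+0=1

Answer: 1 2 2 2 1 3 3 2 2 1 2 1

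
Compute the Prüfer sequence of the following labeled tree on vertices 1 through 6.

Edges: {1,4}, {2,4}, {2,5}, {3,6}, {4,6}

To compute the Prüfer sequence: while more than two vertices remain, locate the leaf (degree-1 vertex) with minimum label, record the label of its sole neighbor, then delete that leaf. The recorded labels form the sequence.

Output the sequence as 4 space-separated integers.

Answer: 4 6 2 4

Derivation:
Step 1: leaves = {1,3,5}. Remove smallest leaf 1, emit neighbor 4.
Step 2: leaves = {3,5}. Remove smallest leaf 3, emit neighbor 6.
Step 3: leaves = {5,6}. Remove smallest leaf 5, emit neighbor 2.
Step 4: leaves = {2,6}. Remove smallest leaf 2, emit neighbor 4.
Done: 2 vertices remain (4, 6). Sequence = [4 6 2 4]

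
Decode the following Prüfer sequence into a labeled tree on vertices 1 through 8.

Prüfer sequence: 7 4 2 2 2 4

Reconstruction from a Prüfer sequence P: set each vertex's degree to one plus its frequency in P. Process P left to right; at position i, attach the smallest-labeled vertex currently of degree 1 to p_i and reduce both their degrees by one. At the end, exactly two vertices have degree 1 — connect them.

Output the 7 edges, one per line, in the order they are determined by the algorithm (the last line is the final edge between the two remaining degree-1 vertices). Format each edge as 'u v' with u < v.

Initial degrees: {1:1, 2:4, 3:1, 4:3, 5:1, 6:1, 7:2, 8:1}
Step 1: smallest deg-1 vertex = 1, p_1 = 7. Add edge {1,7}. Now deg[1]=0, deg[7]=1.
Step 2: smallest deg-1 vertex = 3, p_2 = 4. Add edge {3,4}. Now deg[3]=0, deg[4]=2.
Step 3: smallest deg-1 vertex = 5, p_3 = 2. Add edge {2,5}. Now deg[5]=0, deg[2]=3.
Step 4: smallest deg-1 vertex = 6, p_4 = 2. Add edge {2,6}. Now deg[6]=0, deg[2]=2.
Step 5: smallest deg-1 vertex = 7, p_5 = 2. Add edge {2,7}. Now deg[7]=0, deg[2]=1.
Step 6: smallest deg-1 vertex = 2, p_6 = 4. Add edge {2,4}. Now deg[2]=0, deg[4]=1.
Final: two remaining deg-1 vertices are 4, 8. Add edge {4,8}.

Answer: 1 7
3 4
2 5
2 6
2 7
2 4
4 8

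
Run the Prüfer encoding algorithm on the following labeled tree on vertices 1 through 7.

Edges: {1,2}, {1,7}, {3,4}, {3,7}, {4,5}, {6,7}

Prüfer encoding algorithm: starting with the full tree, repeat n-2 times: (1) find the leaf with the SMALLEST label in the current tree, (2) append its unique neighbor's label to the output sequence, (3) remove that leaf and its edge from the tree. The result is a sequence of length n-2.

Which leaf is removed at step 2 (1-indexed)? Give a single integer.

Step 1: current leaves = {2,5,6}. Remove leaf 2 (neighbor: 1).
Step 2: current leaves = {1,5,6}. Remove leaf 1 (neighbor: 7).

Answer: 1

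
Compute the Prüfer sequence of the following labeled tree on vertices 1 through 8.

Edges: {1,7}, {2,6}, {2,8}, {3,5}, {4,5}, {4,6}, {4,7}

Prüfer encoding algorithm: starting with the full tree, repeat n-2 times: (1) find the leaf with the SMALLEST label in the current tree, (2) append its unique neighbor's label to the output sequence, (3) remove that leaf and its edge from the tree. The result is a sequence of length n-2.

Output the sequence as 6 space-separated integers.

Answer: 7 5 4 4 6 2

Derivation:
Step 1: leaves = {1,3,8}. Remove smallest leaf 1, emit neighbor 7.
Step 2: leaves = {3,7,8}. Remove smallest leaf 3, emit neighbor 5.
Step 3: leaves = {5,7,8}. Remove smallest leaf 5, emit neighbor 4.
Step 4: leaves = {7,8}. Remove smallest leaf 7, emit neighbor 4.
Step 5: leaves = {4,8}. Remove smallest leaf 4, emit neighbor 6.
Step 6: leaves = {6,8}. Remove smallest leaf 6, emit neighbor 2.
Done: 2 vertices remain (2, 8). Sequence = [7 5 4 4 6 2]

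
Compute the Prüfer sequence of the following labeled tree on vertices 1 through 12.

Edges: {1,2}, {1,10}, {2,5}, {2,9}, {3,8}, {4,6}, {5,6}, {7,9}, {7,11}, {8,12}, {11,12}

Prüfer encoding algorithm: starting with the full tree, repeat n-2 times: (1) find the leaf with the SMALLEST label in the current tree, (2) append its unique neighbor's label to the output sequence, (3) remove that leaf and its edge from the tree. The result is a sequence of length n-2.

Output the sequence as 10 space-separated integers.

Answer: 8 6 5 2 12 1 2 9 7 11

Derivation:
Step 1: leaves = {3,4,10}. Remove smallest leaf 3, emit neighbor 8.
Step 2: leaves = {4,8,10}. Remove smallest leaf 4, emit neighbor 6.
Step 3: leaves = {6,8,10}. Remove smallest leaf 6, emit neighbor 5.
Step 4: leaves = {5,8,10}. Remove smallest leaf 5, emit neighbor 2.
Step 5: leaves = {8,10}. Remove smallest leaf 8, emit neighbor 12.
Step 6: leaves = {10,12}. Remove smallest leaf 10, emit neighbor 1.
Step 7: leaves = {1,12}. Remove smallest leaf 1, emit neighbor 2.
Step 8: leaves = {2,12}. Remove smallest leaf 2, emit neighbor 9.
Step 9: leaves = {9,12}. Remove smallest leaf 9, emit neighbor 7.
Step 10: leaves = {7,12}. Remove smallest leaf 7, emit neighbor 11.
Done: 2 vertices remain (11, 12). Sequence = [8 6 5 2 12 1 2 9 7 11]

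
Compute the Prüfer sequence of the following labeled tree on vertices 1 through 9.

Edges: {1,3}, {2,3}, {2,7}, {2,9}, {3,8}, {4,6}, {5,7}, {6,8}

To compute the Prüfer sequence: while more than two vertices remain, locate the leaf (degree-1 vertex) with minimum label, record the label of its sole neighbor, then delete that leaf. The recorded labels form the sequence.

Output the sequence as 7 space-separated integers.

Answer: 3 6 7 8 2 3 2

Derivation:
Step 1: leaves = {1,4,5,9}. Remove smallest leaf 1, emit neighbor 3.
Step 2: leaves = {4,5,9}. Remove smallest leaf 4, emit neighbor 6.
Step 3: leaves = {5,6,9}. Remove smallest leaf 5, emit neighbor 7.
Step 4: leaves = {6,7,9}. Remove smallest leaf 6, emit neighbor 8.
Step 5: leaves = {7,8,9}. Remove smallest leaf 7, emit neighbor 2.
Step 6: leaves = {8,9}. Remove smallest leaf 8, emit neighbor 3.
Step 7: leaves = {3,9}. Remove smallest leaf 3, emit neighbor 2.
Done: 2 vertices remain (2, 9). Sequence = [3 6 7 8 2 3 2]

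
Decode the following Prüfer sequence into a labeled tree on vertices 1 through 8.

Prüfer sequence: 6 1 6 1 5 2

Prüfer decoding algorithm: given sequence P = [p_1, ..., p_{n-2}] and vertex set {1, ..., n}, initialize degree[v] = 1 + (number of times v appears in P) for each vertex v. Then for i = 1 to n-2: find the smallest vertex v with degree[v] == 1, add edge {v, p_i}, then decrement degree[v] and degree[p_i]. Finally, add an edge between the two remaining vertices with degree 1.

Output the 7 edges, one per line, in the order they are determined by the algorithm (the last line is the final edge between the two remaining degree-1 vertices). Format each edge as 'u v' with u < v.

Initial degrees: {1:3, 2:2, 3:1, 4:1, 5:2, 6:3, 7:1, 8:1}
Step 1: smallest deg-1 vertex = 3, p_1 = 6. Add edge {3,6}. Now deg[3]=0, deg[6]=2.
Step 2: smallest deg-1 vertex = 4, p_2 = 1. Add edge {1,4}. Now deg[4]=0, deg[1]=2.
Step 3: smallest deg-1 vertex = 7, p_3 = 6. Add edge {6,7}. Now deg[7]=0, deg[6]=1.
Step 4: smallest deg-1 vertex = 6, p_4 = 1. Add edge {1,6}. Now deg[6]=0, deg[1]=1.
Step 5: smallest deg-1 vertex = 1, p_5 = 5. Add edge {1,5}. Now deg[1]=0, deg[5]=1.
Step 6: smallest deg-1 vertex = 5, p_6 = 2. Add edge {2,5}. Now deg[5]=0, deg[2]=1.
Final: two remaining deg-1 vertices are 2, 8. Add edge {2,8}.

Answer: 3 6
1 4
6 7
1 6
1 5
2 5
2 8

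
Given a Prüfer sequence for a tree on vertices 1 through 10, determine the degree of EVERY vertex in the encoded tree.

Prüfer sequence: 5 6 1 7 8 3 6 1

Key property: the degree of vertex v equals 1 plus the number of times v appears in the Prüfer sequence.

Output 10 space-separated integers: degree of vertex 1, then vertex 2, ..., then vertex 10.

Answer: 3 1 2 1 2 3 2 2 1 1

Derivation:
p_1 = 5: count[5] becomes 1
p_2 = 6: count[6] becomes 1
p_3 = 1: count[1] becomes 1
p_4 = 7: count[7] becomes 1
p_5 = 8: count[8] becomes 1
p_6 = 3: count[3] becomes 1
p_7 = 6: count[6] becomes 2
p_8 = 1: count[1] becomes 2
Degrees (1 + count): deg[1]=1+2=3, deg[2]=1+0=1, deg[3]=1+1=2, deg[4]=1+0=1, deg[5]=1+1=2, deg[6]=1+2=3, deg[7]=1+1=2, deg[8]=1+1=2, deg[9]=1+0=1, deg[10]=1+0=1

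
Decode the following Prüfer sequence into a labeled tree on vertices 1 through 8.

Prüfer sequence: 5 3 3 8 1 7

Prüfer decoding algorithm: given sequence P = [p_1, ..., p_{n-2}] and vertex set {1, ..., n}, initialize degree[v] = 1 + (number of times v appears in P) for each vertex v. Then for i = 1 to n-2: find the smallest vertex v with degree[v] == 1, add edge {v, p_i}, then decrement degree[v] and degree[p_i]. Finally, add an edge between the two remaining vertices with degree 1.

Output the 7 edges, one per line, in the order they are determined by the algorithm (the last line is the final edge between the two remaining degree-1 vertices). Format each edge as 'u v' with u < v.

Initial degrees: {1:2, 2:1, 3:3, 4:1, 5:2, 6:1, 7:2, 8:2}
Step 1: smallest deg-1 vertex = 2, p_1 = 5. Add edge {2,5}. Now deg[2]=0, deg[5]=1.
Step 2: smallest deg-1 vertex = 4, p_2 = 3. Add edge {3,4}. Now deg[4]=0, deg[3]=2.
Step 3: smallest deg-1 vertex = 5, p_3 = 3. Add edge {3,5}. Now deg[5]=0, deg[3]=1.
Step 4: smallest deg-1 vertex = 3, p_4 = 8. Add edge {3,8}. Now deg[3]=0, deg[8]=1.
Step 5: smallest deg-1 vertex = 6, p_5 = 1. Add edge {1,6}. Now deg[6]=0, deg[1]=1.
Step 6: smallest deg-1 vertex = 1, p_6 = 7. Add edge {1,7}. Now deg[1]=0, deg[7]=1.
Final: two remaining deg-1 vertices are 7, 8. Add edge {7,8}.

Answer: 2 5
3 4
3 5
3 8
1 6
1 7
7 8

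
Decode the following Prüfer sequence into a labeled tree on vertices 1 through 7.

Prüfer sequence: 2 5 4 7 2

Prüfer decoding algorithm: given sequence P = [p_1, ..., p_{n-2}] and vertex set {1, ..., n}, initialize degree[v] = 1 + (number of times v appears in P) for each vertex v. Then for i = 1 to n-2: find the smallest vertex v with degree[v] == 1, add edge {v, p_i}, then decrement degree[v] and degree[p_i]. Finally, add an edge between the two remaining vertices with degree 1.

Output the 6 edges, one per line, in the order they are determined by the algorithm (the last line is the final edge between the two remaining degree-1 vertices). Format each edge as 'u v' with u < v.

Initial degrees: {1:1, 2:3, 3:1, 4:2, 5:2, 6:1, 7:2}
Step 1: smallest deg-1 vertex = 1, p_1 = 2. Add edge {1,2}. Now deg[1]=0, deg[2]=2.
Step 2: smallest deg-1 vertex = 3, p_2 = 5. Add edge {3,5}. Now deg[3]=0, deg[5]=1.
Step 3: smallest deg-1 vertex = 5, p_3 = 4. Add edge {4,5}. Now deg[5]=0, deg[4]=1.
Step 4: smallest deg-1 vertex = 4, p_4 = 7. Add edge {4,7}. Now deg[4]=0, deg[7]=1.
Step 5: smallest deg-1 vertex = 6, p_5 = 2. Add edge {2,6}. Now deg[6]=0, deg[2]=1.
Final: two remaining deg-1 vertices are 2, 7. Add edge {2,7}.

Answer: 1 2
3 5
4 5
4 7
2 6
2 7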